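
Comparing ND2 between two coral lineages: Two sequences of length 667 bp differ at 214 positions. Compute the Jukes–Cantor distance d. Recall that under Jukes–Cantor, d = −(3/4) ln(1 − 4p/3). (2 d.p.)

0.42

p = 214/667 ≈ 0.32084.
d = −(3/4) ln(1 − 4p/3) = −0.75 ln(1 − 0.427787) = −0.75 ln(0.572213)
  = −0.75 × (-0.558244) = 0.418683 substitutions/site.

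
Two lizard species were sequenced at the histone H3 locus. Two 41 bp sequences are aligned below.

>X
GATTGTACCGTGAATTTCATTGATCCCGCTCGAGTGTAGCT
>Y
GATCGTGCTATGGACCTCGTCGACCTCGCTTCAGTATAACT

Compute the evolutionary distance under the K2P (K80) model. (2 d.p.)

Of 41 sites, 14 differences are transitions and 1 are transversions, so P = 14/41 ≈ 0.341463 and Q = 1/41 ≈ 0.02439.
Under the Kimura two-parameter model, d = −½ ln(1 − 2P − Q) − ¼ ln(1 − 2Q).
1 − 2P − Q = 0.292684, giving −½ ln(0.292684) = 0.614331.
1 − 2Q = 0.95122, giving −¼ ln(0.95122) = 0.012502.
d = 0.614331 + 0.012502 = 0.626833.

0.63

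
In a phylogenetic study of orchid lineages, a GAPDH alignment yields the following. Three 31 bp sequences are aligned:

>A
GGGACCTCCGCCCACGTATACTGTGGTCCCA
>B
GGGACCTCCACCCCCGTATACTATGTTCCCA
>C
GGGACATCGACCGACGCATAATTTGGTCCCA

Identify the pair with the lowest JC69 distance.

A–B: 4/31 differ, p = 0.129, d = 0.142.
A–C: 7/31 differ, p = 0.226, d = 0.269.
B–C: 8/31 differ, p = 0.258, d = 0.316.
The smallest distance is between A and B.

A and B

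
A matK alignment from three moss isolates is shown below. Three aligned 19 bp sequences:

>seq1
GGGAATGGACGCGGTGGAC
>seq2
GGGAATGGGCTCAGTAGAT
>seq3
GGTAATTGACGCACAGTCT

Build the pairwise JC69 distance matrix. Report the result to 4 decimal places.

d(seq1,seq2) = 0.3241, d(seq1,seq3) = 0.6181, d(seq2,seq3) = 0.7489

seq1–seq2: 5/19 sites differ → p ≈ 0.263158, d = −0.75 ln(1 − 0.350877) = 0.324100 ≈ 0.3241.
seq1–seq3: 8/19 sites differ → p ≈ 0.421053, d = −0.75 ln(1 − 0.561404) = 0.618132 ≈ 0.6181.
seq2–seq3: 9/19 sites differ → p ≈ 0.473684, d = −0.75 ln(1 − 0.631579) = 0.748897 ≈ 0.7489.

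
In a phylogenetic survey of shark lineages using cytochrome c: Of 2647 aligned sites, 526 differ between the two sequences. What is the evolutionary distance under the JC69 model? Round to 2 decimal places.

0.23

p = 526/2647 ≈ 0.198716.
d = −(3/4) ln(1 − 4p/3) = −0.75 ln(1 − 0.264955) = −0.75 ln(0.735045)
  = −0.75 × (-0.307824) = 0.230868 substitutions/site.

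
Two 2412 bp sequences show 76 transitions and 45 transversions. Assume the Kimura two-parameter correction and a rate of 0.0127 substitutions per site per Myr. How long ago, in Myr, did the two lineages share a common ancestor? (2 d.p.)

2.05

P = 76/2412 ≈ 0.031509 and Q = 45/2412 ≈ 0.018657.
Under the Kimura two-parameter model, d = −½ ln(1 − 2P − Q) − ¼ ln(1 − 2Q).
1 − 2P − Q = 0.918325, giving −½ ln(0.918325) = 0.042602.
1 − 2Q = 0.962686, giving −¼ ln(0.962686) = 0.009507.
d = 0.042602 + 0.009507 = 0.052109.
Under a molecular clock d = 2μt, so t = d/(2μ) = 0.052109 / (2 × 0.0127) = 2.05 Myr.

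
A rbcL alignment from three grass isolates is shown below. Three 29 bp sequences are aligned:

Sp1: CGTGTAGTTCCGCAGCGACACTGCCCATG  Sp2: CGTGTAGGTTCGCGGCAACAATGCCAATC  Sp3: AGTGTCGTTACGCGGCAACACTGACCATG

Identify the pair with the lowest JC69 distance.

Sp1–Sp2: 7/29 differ, p = 0.241, d = 0.291.
Sp1–Sp3: 6/29 differ, p = 0.207, d = 0.242.
Sp2–Sp3: 8/29 differ, p = 0.276, d = 0.344.
The smallest distance is between Sp1 and Sp3.

Sp1 and Sp3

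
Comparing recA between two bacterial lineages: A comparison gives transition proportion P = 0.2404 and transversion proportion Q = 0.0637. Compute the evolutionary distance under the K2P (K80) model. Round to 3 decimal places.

Under the Kimura two-parameter model, d = −½ ln(1 − 2P − Q) − ¼ ln(1 − 2Q).
1 − 2P − Q = 0.4555, giving −½ ln(0.4555) = 0.393180.
1 − 2Q = 0.8726, giving −¼ ln(0.8726) = 0.034070.
d = 0.393180 + 0.034070 = 0.427250.

0.427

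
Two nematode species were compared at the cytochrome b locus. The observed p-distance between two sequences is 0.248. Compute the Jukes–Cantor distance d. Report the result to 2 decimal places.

d = −(3/4) ln(1 − 4p/3) = −0.75 ln(1 − 0.330667) = −0.75 ln(0.669333)
  = −0.75 × (-0.401474) = 0.301106 substitutions/site.

0.30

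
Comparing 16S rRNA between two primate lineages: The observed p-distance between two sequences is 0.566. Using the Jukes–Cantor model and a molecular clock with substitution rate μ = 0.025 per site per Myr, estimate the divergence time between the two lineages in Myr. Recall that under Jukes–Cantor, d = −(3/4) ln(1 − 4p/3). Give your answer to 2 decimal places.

21.08

d = −(3/4) ln(1 − 4p/3) = −0.75 ln(1 − 0.754667) = −0.75 ln(0.245333)
  = −0.75 × (-1.405139) = 1.053854 substitutions/site.
Under a molecular clock d = 2μt, so t = d/(2μ) = 1.053854 / (2 × 0.025) = 21.08 Myr.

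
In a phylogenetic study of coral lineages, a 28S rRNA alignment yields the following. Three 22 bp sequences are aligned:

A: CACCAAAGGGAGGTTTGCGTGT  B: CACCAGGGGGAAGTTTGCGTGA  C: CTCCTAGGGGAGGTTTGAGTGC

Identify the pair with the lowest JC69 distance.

A–B: 4/22 differ, p = 0.182, d = 0.208.
A–C: 5/22 differ, p = 0.227, d = 0.271.
B–C: 6/22 differ, p = 0.273, d = 0.339.
The smallest distance is between A and B.

A and B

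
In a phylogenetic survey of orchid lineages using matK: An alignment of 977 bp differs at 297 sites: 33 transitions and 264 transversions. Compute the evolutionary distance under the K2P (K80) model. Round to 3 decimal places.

0.400

P = 33/977 ≈ 0.033777 and Q = 264/977 ≈ 0.270215.
Under the Kimura two-parameter model, d = −½ ln(1 − 2P − Q) − ¼ ln(1 − 2Q).
1 − 2P − Q = 0.662231, giving −½ ln(0.662231) = 0.206070.
1 − 2Q = 0.45957, giving −¼ ln(0.45957) = 0.194366.
d = 0.206070 + 0.194366 = 0.400436.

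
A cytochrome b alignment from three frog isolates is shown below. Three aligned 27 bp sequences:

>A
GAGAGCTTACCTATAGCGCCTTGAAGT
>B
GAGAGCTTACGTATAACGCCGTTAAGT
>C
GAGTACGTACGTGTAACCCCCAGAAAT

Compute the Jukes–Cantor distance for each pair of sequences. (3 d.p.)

d(A,B) = 0.165, d(A,C) = 0.511, d(B,C) = 0.441

A–B: 4/27 sites differ → p ≈ 0.148148, d = −0.75 ln(1 − 0.197531) = 0.165047 ≈ 0.165.
A–C: 10/27 sites differ → p ≈ 0.37037, d = −0.75 ln(1 − 0.493827) = 0.510658 ≈ 0.511.
B–C: 9/27 sites differ → p ≈ 0.333333, d = −0.75 ln(1 − 0.444444) = 0.440839 ≈ 0.441.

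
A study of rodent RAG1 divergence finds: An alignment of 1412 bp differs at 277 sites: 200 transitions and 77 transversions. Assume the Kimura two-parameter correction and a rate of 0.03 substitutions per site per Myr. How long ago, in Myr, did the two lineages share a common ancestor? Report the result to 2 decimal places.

P = 200/1412 ≈ 0.141643 and Q = 77/1412 ≈ 0.054533.
Under the Kimura two-parameter model, d = −½ ln(1 − 2P − Q) − ¼ ln(1 − 2Q).
1 − 2P − Q = 0.662181, giving −½ ln(0.662181) = 0.206108.
1 − 2Q = 0.890934, giving −¼ ln(0.890934) = 0.028871.
d = 0.206108 + 0.028871 = 0.234979.
Under a molecular clock d = 2μt, so t = d/(2μ) = 0.234979 / (2 × 0.03) = 3.92 Myr.

3.92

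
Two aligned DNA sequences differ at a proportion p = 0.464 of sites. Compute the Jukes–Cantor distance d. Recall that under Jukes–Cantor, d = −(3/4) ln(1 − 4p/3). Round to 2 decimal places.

d = −(3/4) ln(1 − 4p/3) = −0.75 ln(1 − 0.618667) = −0.75 ln(0.381333)
  = −0.75 × (-0.964082) = 0.723062 substitutions/site.

0.72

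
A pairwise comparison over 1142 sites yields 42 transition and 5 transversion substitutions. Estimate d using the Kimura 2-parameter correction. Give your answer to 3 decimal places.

0.043

P = 42/1142 ≈ 0.036778 and Q = 5/1142 ≈ 0.004378.
Under the Kimura two-parameter model, d = −½ ln(1 − 2P − Q) − ¼ ln(1 − 2Q).
1 − 2P − Q = 0.922066, giving −½ ln(0.922066) = 0.040569.
1 − 2Q = 0.991244, giving −¼ ln(0.991244) = 0.002199.
d = 0.040569 + 0.002199 = 0.042768.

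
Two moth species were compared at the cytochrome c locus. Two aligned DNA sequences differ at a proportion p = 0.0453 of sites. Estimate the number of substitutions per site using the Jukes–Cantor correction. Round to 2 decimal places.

d = −(3/4) ln(1 − 4p/3) = −0.75 ln(1 − 0.0604) = −0.75 ln(0.9396)
  = −0.75 × (-0.062301) = 0.046726 substitutions/site.

0.05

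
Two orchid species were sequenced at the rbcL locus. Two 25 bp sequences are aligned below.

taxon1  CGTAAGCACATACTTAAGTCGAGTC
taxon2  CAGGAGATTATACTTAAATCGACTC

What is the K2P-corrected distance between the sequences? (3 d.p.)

Of 25 sites, 4 differences are transitions and 4 are transversions, so P = 4/25 = 0.16 and Q = 4/25 = 0.16.
Under the Kimura two-parameter model, d = −½ ln(1 − 2P − Q) − ¼ ln(1 − 2Q).
1 − 2P − Q = 0.52, giving −½ ln(0.52) = 0.326963.
1 − 2Q = 0.68, giving −¼ ln(0.68) = 0.096416.
d = 0.326963 + 0.096416 = 0.423379.

0.423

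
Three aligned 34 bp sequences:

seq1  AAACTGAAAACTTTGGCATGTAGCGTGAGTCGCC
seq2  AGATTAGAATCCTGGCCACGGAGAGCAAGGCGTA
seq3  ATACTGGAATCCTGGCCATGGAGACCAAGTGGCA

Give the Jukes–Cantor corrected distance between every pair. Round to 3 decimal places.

d(seq1,seq2) = 0.741, d(seq1,seq3) = 0.535, d(seq2,seq3) = 0.282

seq1–seq2: 16/34 sites differ → p ≈ 0.470588, d = −0.75 ln(1 − 0.627451) = 0.740540 ≈ 0.741.
seq1–seq3: 13/34 sites differ → p ≈ 0.382353, d = −0.75 ln(1 − 0.509804) = 0.534712 ≈ 0.535.
seq2–seq3: 8/34 sites differ → p ≈ 0.235294, d = −0.75 ln(1 − 0.313725) = 0.282358 ≈ 0.282.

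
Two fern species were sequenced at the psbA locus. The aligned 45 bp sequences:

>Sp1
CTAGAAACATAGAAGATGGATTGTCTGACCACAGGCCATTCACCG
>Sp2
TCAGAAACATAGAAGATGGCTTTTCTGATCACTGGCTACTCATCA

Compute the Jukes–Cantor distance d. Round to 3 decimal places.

0.264

The sequences differ at 10 of 45 sites (1, 2, 20, 23, 29, 33, 37, 39, 43, 45), so p = 10/45 ≈ 0.222222.
d = −(3/4) ln(1 − 4p/3) = −0.75 ln(1 − 0.296296) = −0.75 ln(0.703704)
  = −0.75 × (-0.351397) = 0.263548 substitutions/site.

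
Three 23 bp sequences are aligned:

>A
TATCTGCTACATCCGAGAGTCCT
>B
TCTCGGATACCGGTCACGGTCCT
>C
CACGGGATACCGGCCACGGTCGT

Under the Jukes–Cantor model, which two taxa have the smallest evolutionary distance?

A–B: 10/23 differ, p = 0.435, d = 0.650.
A–C: 12/23 differ, p = 0.522, d = 0.892.
B–C: 6/23 differ, p = 0.261, d = 0.321.
The smallest distance is between B and C.

B and C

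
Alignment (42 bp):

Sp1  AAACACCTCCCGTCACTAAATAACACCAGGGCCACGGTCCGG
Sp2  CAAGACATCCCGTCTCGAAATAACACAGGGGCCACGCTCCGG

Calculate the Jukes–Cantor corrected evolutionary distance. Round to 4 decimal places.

The sequences differ at 8 of 42 sites (1, 4, 7, 15, 17, 27, 28, 37), so p = 8/42 ≈ 0.190476.
d = −(3/4) ln(1 − 4p/3) = −0.75 ln(1 − 0.253968) = −0.75 ln(0.746032)
  = −0.75 × (-0.292987) = 0.219740 substitutions/site.

0.2197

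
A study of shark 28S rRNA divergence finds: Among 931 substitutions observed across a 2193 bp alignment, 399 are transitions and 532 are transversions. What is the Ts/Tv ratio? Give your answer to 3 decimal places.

R = 399/532 = 0.750.

0.750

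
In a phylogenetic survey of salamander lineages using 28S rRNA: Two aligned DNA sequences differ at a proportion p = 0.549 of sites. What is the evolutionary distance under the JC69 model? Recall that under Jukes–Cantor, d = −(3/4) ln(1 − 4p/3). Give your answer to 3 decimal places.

0.988

d = −(3/4) ln(1 − 4p/3) = −0.75 ln(1 − 0.732) = −0.75 ln(0.268)
  = −0.75 × (-1.316768) = 0.987576 substitutions/site.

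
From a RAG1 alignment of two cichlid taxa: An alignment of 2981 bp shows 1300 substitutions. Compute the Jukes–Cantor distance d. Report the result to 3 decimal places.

0.653

p = 1300/2981 ≈ 0.436095.
d = −(3/4) ln(1 − 4p/3) = −0.75 ln(1 − 0.58146) = −0.75 ln(0.41854)
  = −0.75 × (-0.870983) = 0.653237 substitutions/site.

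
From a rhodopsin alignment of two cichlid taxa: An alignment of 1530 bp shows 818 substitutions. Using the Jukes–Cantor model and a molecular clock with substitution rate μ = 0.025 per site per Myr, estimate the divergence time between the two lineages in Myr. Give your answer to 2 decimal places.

p = 818/1530 ≈ 0.534641.
d = −(3/4) ln(1 − 4p/3) = −0.75 ln(1 − 0.712855) = −0.75 ln(0.287145)
  = −0.75 × (-1.247768) = 0.935826 substitutions/site.
Under a molecular clock d = 2μt, so t = d/(2μ) = 0.935826 / (2 × 0.025) = 18.72 Myr.

18.72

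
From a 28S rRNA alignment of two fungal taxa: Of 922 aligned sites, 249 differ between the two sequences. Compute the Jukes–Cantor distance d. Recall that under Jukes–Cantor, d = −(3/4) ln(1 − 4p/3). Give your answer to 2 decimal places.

p = 249/922 ≈ 0.270065.
d = −(3/4) ln(1 − 4p/3) = −0.75 ln(1 − 0.360087) = −0.75 ln(0.639913)
  = −0.75 × (-0.446423) = 0.334817 substitutions/site.

0.33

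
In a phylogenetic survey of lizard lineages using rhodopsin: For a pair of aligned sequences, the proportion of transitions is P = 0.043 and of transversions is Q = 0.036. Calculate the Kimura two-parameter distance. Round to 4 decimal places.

Under the Kimura two-parameter model, d = −½ ln(1 − 2P − Q) − ¼ ln(1 − 2Q).
1 − 2P − Q = 0.878, giving −½ ln(0.878) = 0.065054.
1 − 2Q = 0.928, giving −¼ ln(0.928) = 0.018681.
d = 0.065054 + 0.018681 = 0.083735.

0.0837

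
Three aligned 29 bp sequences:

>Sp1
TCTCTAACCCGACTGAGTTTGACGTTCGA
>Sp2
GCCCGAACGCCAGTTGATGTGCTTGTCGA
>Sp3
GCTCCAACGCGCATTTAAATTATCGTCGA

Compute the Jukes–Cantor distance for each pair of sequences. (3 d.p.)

d(Sp1,Sp2) = 0.774, d(Sp1,Sp3) = 0.774, d(Sp2,Sp3) = 0.529

Sp1–Sp2: 14/29 sites differ → p ≈ 0.482759, d = −0.75 ln(1 − 0.643679) = 0.773942 ≈ 0.774.
Sp1–Sp3: 14/29 sites differ → p ≈ 0.482759, d = −0.75 ln(1 − 0.643679) = 0.773942 ≈ 0.774.
Sp2–Sp3: 11/29 sites differ → p ≈ 0.37931, d = −0.75 ln(1 − 0.505747) = 0.528531 ≈ 0.529.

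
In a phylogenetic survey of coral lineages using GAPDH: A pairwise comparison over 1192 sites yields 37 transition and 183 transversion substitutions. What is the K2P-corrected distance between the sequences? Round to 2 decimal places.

P = 37/1192 ≈ 0.03104 and Q = 183/1192 ≈ 0.153523.
Under the Kimura two-parameter model, d = −½ ln(1 − 2P − Q) − ¼ ln(1 − 2Q).
1 − 2P − Q = 0.784397, giving −½ ln(0.784397) = 0.121420.
1 − 2Q = 0.692954, giving −¼ ln(0.692954) = 0.091698.
d = 0.121420 + 0.091698 = 0.213118.

0.21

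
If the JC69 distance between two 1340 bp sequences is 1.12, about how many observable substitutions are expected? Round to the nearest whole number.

Invert JC69: p = (3/4)(1 − e^(−4d/3)) = 0.75 × (1 − e^(-1.493333)) = 0.75 × (1 − 0.224623) = 0.581533.
Expected differing sites = pL ≈ 0.581533 × 1340 = 779.25422 ≈ 779.

779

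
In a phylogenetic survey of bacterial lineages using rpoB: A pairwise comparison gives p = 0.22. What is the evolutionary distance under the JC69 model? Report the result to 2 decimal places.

d = −(3/4) ln(1 − 4p/3) = −0.75 ln(1 − 0.293333) = −0.75 ln(0.706667)
  = −0.75 × (-0.347196) = 0.260397 substitutions/site.

0.26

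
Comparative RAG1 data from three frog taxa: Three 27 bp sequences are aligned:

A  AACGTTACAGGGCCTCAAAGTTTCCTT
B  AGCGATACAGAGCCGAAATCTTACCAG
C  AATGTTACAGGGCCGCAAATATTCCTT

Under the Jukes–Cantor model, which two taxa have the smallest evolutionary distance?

A and C

A–B: 10/27 differ, p = 0.370, d = 0.511.
A–C: 4/27 differ, p = 0.148, d = 0.165.
B–C: 11/27 differ, p = 0.407, d = 0.588.
The smallest distance is between A and C.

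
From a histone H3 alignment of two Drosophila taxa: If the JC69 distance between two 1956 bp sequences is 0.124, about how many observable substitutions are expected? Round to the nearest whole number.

224

Invert JC69: p = (3/4)(1 − e^(−4d/3)) = 0.75 × (1 − e^(-0.165333)) = 0.75 × (1 − 0.847611) = 0.114292.
Expected differing sites = pL ≈ 0.114292 × 1956 = 223.555152 ≈ 224.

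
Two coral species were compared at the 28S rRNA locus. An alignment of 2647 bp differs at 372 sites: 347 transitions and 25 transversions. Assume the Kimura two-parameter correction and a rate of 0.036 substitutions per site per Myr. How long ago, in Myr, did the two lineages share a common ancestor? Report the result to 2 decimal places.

2.27

P = 347/2647 ≈ 0.131092 and Q = 25/2647 ≈ 0.009445.
Under the Kimura two-parameter model, d = −½ ln(1 − 2P − Q) − ¼ ln(1 − 2Q).
1 − 2P − Q = 0.728371, giving −½ ln(0.728371) = 0.158472.
1 − 2Q = 0.98111, giving −¼ ln(0.98111) = 0.004768.
d = 0.158472 + 0.004768 = 0.163240.
Under a molecular clock d = 2μt, so t = d/(2μ) = 0.163240 / (2 × 0.036) = 2.27 Myr.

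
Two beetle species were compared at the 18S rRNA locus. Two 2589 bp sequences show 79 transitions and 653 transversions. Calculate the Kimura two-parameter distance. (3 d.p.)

0.363

P = 79/2589 ≈ 0.030514 and Q = 653/2589 ≈ 0.252221.
Under the Kimura two-parameter model, d = −½ ln(1 − 2P − Q) − ¼ ln(1 − 2Q).
1 − 2P − Q = 0.686751, giving −½ ln(0.686751) = 0.187892.
1 − 2Q = 0.495558, giving −¼ ln(0.495558) = 0.175518.
d = 0.187892 + 0.175518 = 0.363410.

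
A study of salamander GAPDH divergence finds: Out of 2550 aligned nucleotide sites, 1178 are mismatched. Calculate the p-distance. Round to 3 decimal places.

0.462

p = 1178/2550 = 0.461960… ≈ 0.462 (to 3 d.p.).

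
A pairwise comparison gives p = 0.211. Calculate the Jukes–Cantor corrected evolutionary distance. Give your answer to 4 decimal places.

0.2478

d = −(3/4) ln(1 − 4p/3) = −0.75 ln(1 − 0.281333) = −0.75 ln(0.718667)
  = −0.75 × (-0.330357) = 0.247768 substitutions/site.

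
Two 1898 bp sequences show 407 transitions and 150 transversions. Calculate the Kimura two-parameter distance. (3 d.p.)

P = 407/1898 ≈ 0.214436 and Q = 150/1898 ≈ 0.079031.
Under the Kimura two-parameter model, d = −½ ln(1 − 2P − Q) − ¼ ln(1 − 2Q).
1 − 2P − Q = 0.492097, giving −½ ln(0.492097) = 0.354540.
1 − 2Q = 0.841938, giving −¼ ln(0.841938) = 0.043012.
d = 0.354540 + 0.043012 = 0.397552.

0.398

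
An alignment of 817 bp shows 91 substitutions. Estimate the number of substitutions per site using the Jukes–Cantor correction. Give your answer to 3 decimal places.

0.121

p = 91/817 ≈ 0.111383.
d = −(3/4) ln(1 − 4p/3) = −0.75 ln(1 − 0.148511) = −0.75 ln(0.851489)
  = −0.75 × (-0.160769) = 0.120577 substitutions/site.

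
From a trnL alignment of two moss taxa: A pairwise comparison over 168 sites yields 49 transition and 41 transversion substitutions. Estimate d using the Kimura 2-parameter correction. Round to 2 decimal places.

P = 49/168 ≈ 0.291667 and Q = 41/168 ≈ 0.244048.
Under the Kimura two-parameter model, d = −½ ln(1 − 2P − Q) − ¼ ln(1 − 2Q).
1 − 2P − Q = 0.172618, giving −½ ln(0.172618) = 0.878337.
1 − 2Q = 0.511904, giving −¼ ln(0.511904) = 0.167405.
d = 0.878337 + 0.167405 = 1.045742.

1.05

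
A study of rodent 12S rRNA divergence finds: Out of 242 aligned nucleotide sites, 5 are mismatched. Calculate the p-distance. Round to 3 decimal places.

0.021

p = 5/242 = 0.020661… ≈ 0.021 (to 3 d.p.).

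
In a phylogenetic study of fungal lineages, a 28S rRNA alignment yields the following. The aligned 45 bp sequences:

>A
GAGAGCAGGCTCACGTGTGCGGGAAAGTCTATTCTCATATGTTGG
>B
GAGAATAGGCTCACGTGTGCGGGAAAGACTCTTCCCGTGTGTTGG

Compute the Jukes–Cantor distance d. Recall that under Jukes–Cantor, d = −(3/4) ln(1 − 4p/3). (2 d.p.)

0.17

The sequences differ at 7 of 45 sites (5, 6, 28, 31, 35, 37, 39), so p = 7/45 ≈ 0.155556.
d = −(3/4) ln(1 − 4p/3) = −0.75 ln(1 − 0.207408) = −0.75 ln(0.792592)
  = −0.75 × (-0.232447) = 0.174335 substitutions/site.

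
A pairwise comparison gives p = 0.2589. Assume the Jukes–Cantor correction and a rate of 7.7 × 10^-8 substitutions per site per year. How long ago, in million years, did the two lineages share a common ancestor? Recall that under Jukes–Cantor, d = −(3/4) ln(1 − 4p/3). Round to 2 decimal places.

2.06

d = −(3/4) ln(1 − 4p/3) = −0.75 ln(1 − 0.3452) = −0.75 ln(0.6548)
  = −0.75 × (-0.423425) = 0.317569 substitutions/site.
Under a molecular clock d = 2μt, so t = d/(2μ) = 0.317569 / (2 × 7.7 × 10^-8) = 2.06 million years.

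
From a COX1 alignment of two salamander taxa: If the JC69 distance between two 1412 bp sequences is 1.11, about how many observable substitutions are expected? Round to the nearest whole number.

Invert JC69: p = (3/4)(1 − e^(−4d/3)) = 0.75 × (1 − e^(-1.48)) = 0.75 × (1 − 0.227638) = 0.579272.
Expected differing sites = pL ≈ 0.579272 × 1412 = 817.932064 ≈ 818.

818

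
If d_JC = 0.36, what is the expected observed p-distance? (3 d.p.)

p = (3/4)(1 − e^(−4d/3)) = 0.75 × (1 − e^(-0.48)) = 0.75 × (1 − 0.618783) = 0.285913.

0.286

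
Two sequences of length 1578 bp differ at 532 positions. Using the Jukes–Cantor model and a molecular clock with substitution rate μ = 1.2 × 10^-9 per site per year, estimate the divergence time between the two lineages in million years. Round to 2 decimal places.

p = 532/1578 ≈ 0.337136.
d = −(3/4) ln(1 − 4p/3) = −0.75 ln(1 − 0.449515) = −0.75 ln(0.550485)
  = −0.75 × (-0.596956) = 0.447717 substitutions/site.
Under a molecular clock d = 2μt, so t = d/(2μ) = 0.447717 / (2 × 1.2 × 10^-9) = 186.55 million years.

186.55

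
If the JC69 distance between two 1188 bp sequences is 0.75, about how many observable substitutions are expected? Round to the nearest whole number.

563

Invert JC69: p = (3/4)(1 − e^(−4d/3)) = 0.75 × (1 − e^(-1)) = 0.75 × (1 − 0.367879) = 0.474091.
Expected differing sites = pL ≈ 0.474091 × 1188 = 563.220108 ≈ 563.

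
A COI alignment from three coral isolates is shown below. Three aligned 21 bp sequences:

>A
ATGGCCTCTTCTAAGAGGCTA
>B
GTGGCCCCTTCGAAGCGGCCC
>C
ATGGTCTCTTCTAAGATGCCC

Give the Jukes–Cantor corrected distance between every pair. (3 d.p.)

A–B: 6/21 sites differ → p ≈ 0.285714, d = −0.75 ln(1 − 0.380952) = 0.359679 ≈ 0.360.
A–C: 4/21 sites differ → p ≈ 0.190476, d = −0.75 ln(1 − 0.253968) = 0.219740 ≈ 0.220.
B–C: 6/21 sites differ → p ≈ 0.285714, d = −0.75 ln(1 − 0.380952) = 0.359679 ≈ 0.360.

d(A,B) = 0.360, d(A,C) = 0.220, d(B,C) = 0.360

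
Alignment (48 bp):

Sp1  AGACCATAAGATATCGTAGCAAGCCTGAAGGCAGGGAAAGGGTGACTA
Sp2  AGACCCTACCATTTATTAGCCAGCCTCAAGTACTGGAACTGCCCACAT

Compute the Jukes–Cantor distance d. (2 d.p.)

The sequences differ at 19 of 48 sites, so p = 19/48 ≈ 0.395833.
d = −(3/4) ln(1 − 4p/3) = −0.75 ln(1 − 0.527777) = −0.75 ln(0.472223)
  = −0.75 × (-0.750304) = 0.562728 substitutions/site.

0.56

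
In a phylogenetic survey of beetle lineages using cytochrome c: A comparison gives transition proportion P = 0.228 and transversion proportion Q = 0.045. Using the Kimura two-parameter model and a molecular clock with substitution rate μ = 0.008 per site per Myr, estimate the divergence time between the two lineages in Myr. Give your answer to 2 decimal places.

Under the Kimura two-parameter model, d = −½ ln(1 − 2P − Q) − ¼ ln(1 − 2Q).
1 − 2P − Q = 0.499, giving −½ ln(0.499) = 0.347575.
1 − 2Q = 0.91, giving −¼ ln(0.91) = 0.023578.
d = 0.347575 + 0.023578 = 0.371153.
Under a molecular clock d = 2μt, so t = d/(2μ) = 0.371153 / (2 × 0.008) = 23.20 Myr.

23.20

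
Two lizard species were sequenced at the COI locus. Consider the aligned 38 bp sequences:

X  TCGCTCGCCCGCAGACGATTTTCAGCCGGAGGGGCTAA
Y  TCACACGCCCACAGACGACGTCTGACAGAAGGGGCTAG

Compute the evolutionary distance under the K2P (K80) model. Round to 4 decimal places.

0.4451

Of 38 sites, 9 differences are transitions and 3 are transversions, so P = 9/38 ≈ 0.236842 and Q = 3/38 ≈ 0.078947.
Under the Kimura two-parameter model, d = −½ ln(1 − 2P − Q) − ¼ ln(1 − 2Q).
1 − 2P − Q = 0.447369, giving −½ ln(0.447369) = 0.402186.
1 − 2Q = 0.842106, giving −¼ ln(0.842106) = 0.042962.
d = 0.402186 + 0.042962 = 0.445148.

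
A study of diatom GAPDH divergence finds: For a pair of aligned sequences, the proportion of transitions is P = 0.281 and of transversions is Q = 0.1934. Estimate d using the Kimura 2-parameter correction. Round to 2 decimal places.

0.83

Under the Kimura two-parameter model, d = −½ ln(1 − 2P − Q) − ¼ ln(1 − 2Q).
1 − 2P − Q = 0.2446, giving −½ ln(0.2446) = 0.704066.
1 − 2Q = 0.6132, giving −¼ ln(0.6132) = 0.122266.
d = 0.704066 + 0.122266 = 0.826332.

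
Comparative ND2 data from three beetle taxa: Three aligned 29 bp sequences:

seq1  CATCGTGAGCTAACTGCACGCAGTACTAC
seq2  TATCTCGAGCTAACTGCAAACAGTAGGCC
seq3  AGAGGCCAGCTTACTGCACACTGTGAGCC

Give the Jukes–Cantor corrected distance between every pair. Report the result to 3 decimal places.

seq1–seq2: 8/29 sites differ → p ≈ 0.275862, d = −0.75 ln(1 − 0.367816) = 0.343931 ≈ 0.344.
seq1–seq3: 13/29 sites differ → p ≈ 0.448276, d = −0.75 ln(1 − 0.597701) = 0.682920 ≈ 0.683.
seq2–seq3: 11/29 sites differ → p ≈ 0.37931, d = −0.75 ln(1 − 0.505747) = 0.528531 ≈ 0.529.

d(seq1,seq2) = 0.344, d(seq1,seq3) = 0.683, d(seq2,seq3) = 0.529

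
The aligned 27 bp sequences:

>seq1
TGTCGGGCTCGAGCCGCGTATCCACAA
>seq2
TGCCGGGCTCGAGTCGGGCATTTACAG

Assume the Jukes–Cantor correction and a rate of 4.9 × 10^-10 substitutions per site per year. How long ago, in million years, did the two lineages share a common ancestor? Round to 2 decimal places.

The sequences differ at 7 of 27 sites (3, 14, 17, 19, 22, 23, 27), so p = 7/27 ≈ 0.259259.
d = −(3/4) ln(1 − 4p/3) = −0.75 ln(1 − 0.345679) = −0.75 ln(0.654321)
  = −0.75 × (-0.424157) = 0.318118 substitutions/site.
Under a molecular clock d = 2μt, so t = d/(2μ) = 0.318118 / (2 × 4.9 × 10^-10) = 324.61 million years.

324.61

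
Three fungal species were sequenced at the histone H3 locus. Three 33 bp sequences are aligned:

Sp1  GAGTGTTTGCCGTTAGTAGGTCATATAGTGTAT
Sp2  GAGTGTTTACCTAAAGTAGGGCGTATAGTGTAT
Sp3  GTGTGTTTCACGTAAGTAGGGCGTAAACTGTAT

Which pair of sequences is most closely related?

Sp1–Sp2: 6/33 differ, p = 0.182, d = 0.208.
Sp1–Sp3: 8/33 differ, p = 0.242, d = 0.293.
Sp2–Sp3: 7/33 differ, p = 0.212, d = 0.249.
The smallest distance is between Sp1 and Sp2.

Sp1 and Sp2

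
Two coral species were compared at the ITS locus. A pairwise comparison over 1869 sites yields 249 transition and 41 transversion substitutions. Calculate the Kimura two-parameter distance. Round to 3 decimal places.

0.181

P = 249/1869 ≈ 0.133226 and Q = 41/1869 ≈ 0.021937.
Under the Kimura two-parameter model, d = −½ ln(1 − 2P − Q) − ¼ ln(1 − 2Q).
1 − 2P − Q = 0.711611, giving −½ ln(0.711611) = 0.170112.
1 − 2Q = 0.956126, giving −¼ ln(0.956126) = 0.011216.
d = 0.170112 + 0.011216 = 0.181328.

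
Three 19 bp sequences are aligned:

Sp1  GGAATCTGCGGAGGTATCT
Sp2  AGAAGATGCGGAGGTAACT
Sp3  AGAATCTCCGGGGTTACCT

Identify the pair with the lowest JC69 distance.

Sp1 and Sp2

Sp1–Sp2: 4/19 differ, p = 0.211, d = 0.247.
Sp1–Sp3: 5/19 differ, p = 0.263, d = 0.324.
Sp2–Sp3: 6/19 differ, p = 0.316, d = 0.410.
The smallest distance is between Sp1 and Sp2.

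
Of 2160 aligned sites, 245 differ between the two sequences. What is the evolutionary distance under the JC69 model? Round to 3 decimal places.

p = 245/2160 ≈ 0.113426.
d = −(3/4) ln(1 − 4p/3) = −0.75 ln(1 − 0.151235) = −0.75 ln(0.848765)
  = −0.75 × (-0.163973) = 0.122980 substitutions/site.

0.123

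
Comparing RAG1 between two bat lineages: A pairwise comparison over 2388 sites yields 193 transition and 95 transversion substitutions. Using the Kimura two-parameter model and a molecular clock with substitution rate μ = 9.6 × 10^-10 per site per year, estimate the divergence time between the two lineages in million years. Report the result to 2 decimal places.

P = 193/2388 ≈ 0.080821 and Q = 95/2388 ≈ 0.039782.
Under the Kimura two-parameter model, d = −½ ln(1 − 2P − Q) − ¼ ln(1 − 2Q).
1 − 2P − Q = 0.798576, giving −½ ln(0.798576) = 0.112463.
1 − 2Q = 0.920436, giving −¼ ln(0.920436) = 0.020727.
d = 0.112463 + 0.020727 = 0.133190.
Under a molecular clock d = 2μt, so t = d/(2μ) = 0.133190 / (2 × 9.6 × 10^-10) = 69.37 million years.

69.37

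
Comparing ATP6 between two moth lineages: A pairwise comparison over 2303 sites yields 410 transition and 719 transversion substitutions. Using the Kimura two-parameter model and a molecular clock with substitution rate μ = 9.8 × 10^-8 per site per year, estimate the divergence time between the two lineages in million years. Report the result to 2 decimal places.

P = 410/2303 ≈ 0.178029 and Q = 719/2303 ≈ 0.312201.
Under the Kimura two-parameter model, d = −½ ln(1 − 2P − Q) − ¼ ln(1 − 2Q).
1 − 2P − Q = 0.331741, giving −½ ln(0.331741) = 0.551700.
1 − 2Q = 0.375598, giving −¼ ln(0.375598) = 0.244809.
d = 0.551700 + 0.244809 = 0.796509.
Under a molecular clock d = 2μt, so t = d/(2μ) = 0.796509 / (2 × 9.8 × 10^-8) = 4.06 million years.

4.06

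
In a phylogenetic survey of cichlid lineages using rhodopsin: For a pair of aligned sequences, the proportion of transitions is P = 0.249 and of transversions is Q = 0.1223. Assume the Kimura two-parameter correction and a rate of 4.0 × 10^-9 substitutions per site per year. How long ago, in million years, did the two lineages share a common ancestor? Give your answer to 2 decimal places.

69.29

Under the Kimura two-parameter model, d = −½ ln(1 − 2P − Q) − ¼ ln(1 − 2Q).
1 − 2P − Q = 0.3797, giving −½ ln(0.3797) = 0.484187.
1 − 2Q = 0.7554, giving −¼ ln(0.7554) = 0.070127.
d = 0.484187 + 0.070127 = 0.554314.
Under a molecular clock d = 2μt, so t = d/(2μ) = 0.554314 / (2 × 4.0 × 10^-9) = 69.29 million years.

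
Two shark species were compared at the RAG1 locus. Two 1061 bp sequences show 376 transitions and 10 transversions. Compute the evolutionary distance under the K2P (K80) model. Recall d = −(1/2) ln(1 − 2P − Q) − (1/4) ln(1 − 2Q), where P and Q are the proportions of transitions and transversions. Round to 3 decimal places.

P = 376/1061 ≈ 0.354383 and Q = 10/1061 ≈ 0.009425.
Under the Kimura two-parameter model, d = −½ ln(1 − 2P − Q) − ¼ ln(1 − 2Q).
1 − 2P − Q = 0.281809, giving −½ ln(0.281809) = 0.633263.
1 − 2Q = 0.98115, giving −¼ ln(0.98115) = 0.004757.
d = 0.633263 + 0.004757 = 0.638020.

0.638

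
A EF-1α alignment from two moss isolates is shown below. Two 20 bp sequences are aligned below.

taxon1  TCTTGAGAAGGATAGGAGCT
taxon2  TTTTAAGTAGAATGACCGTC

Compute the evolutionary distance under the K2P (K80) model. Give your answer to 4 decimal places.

1.0377

Of 20 sites, 7 differences are transitions and 3 are transversions, so P = 7/20 = 0.35 and Q = 3/20 = 0.15.
Under the Kimura two-parameter model, d = −½ ln(1 − 2P − Q) − ¼ ln(1 − 2Q).
1 − 2P − Q = 0.15, giving −½ ln(0.15) = 0.948560.
1 − 2Q = 0.7, giving −¼ ln(0.7) = 0.089169.
d = 0.948560 + 0.089169 = 1.037729.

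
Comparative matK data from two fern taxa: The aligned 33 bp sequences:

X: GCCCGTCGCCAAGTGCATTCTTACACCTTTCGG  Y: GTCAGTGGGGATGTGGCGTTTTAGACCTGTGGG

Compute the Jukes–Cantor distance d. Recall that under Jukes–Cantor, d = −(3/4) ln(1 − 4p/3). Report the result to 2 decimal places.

0.56

The sequences differ at 13 of 33 sites, so p = 13/33 ≈ 0.393939.
d = −(3/4) ln(1 − 4p/3) = −0.75 ln(1 − 0.525252) = −0.75 ln(0.474748)
  = −0.75 × (-0.744971) = 0.558728 substitutions/site.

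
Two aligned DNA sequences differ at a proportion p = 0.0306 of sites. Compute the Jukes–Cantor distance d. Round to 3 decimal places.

0.031

d = −(3/4) ln(1 − 4p/3) = −0.75 ln(1 − 0.0408) = −0.75 ln(0.9592)
  = −0.75 × (-0.041656) = 0.031242 substitutions/site.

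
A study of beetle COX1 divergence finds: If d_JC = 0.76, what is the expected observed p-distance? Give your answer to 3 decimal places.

p = (3/4)(1 − e^(−4d/3)) = 0.75 × (1 − e^(-1.013333)) = 0.75 × (1 − 0.363007) = 0.477745.

0.478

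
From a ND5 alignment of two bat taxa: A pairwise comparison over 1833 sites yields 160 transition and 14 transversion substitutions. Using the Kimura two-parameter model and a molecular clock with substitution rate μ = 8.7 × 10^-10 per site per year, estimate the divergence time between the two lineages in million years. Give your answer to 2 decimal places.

60.02

P = 160/1833 ≈ 0.087289 and Q = 14/1833 ≈ 0.007638.
Under the Kimura two-parameter model, d = −½ ln(1 − 2P − Q) − ¼ ln(1 − 2Q).
1 − 2P − Q = 0.817784, giving −½ ln(0.817784) = 0.100579.
1 − 2Q = 0.984724, giving −¼ ln(0.984724) = 0.003848.
d = 0.100579 + 0.003848 = 0.104427.
Under a molecular clock d = 2μt, so t = d/(2μ) = 0.104427 / (2 × 8.7 × 10^-10) = 60.02 million years.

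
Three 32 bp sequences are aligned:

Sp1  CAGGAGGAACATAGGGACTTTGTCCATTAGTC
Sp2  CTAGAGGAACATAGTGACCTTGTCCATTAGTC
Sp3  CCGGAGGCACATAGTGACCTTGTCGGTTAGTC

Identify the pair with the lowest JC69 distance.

Sp1–Sp2: 4/32 differ, p = 0.125, d = 0.137.
Sp1–Sp3: 6/32 differ, p = 0.188, d = 0.216.
Sp2–Sp3: 5/32 differ, p = 0.156, d = 0.175.
The smallest distance is between Sp1 and Sp2.

Sp1 and Sp2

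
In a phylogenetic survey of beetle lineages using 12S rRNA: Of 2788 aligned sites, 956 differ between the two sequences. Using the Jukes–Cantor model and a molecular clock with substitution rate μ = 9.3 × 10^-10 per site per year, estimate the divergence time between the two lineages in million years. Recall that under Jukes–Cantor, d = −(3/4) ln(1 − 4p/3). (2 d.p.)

246.37

p = 956/2788 ≈ 0.342898.
d = −(3/4) ln(1 − 4p/3) = −0.75 ln(1 − 0.457197) = −0.75 ln(0.542803)
  = −0.75 × (-0.611009) = 0.458257 substitutions/site.
Under a molecular clock d = 2μt, so t = d/(2μ) = 0.458257 / (2 × 9.3 × 10^-10) = 246.37 million years.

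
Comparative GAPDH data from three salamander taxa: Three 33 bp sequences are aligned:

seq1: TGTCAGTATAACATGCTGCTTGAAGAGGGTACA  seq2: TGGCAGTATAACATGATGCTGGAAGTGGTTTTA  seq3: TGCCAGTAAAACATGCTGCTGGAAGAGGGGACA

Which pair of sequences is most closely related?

seq1 and seq3

seq1–seq2: 7/33 differ, p = 0.212, d = 0.249.
seq1–seq3: 4/33 differ, p = 0.121, d = 0.132.
seq2–seq3: 8/33 differ, p = 0.242, d = 0.293.
The smallest distance is between seq1 and seq3.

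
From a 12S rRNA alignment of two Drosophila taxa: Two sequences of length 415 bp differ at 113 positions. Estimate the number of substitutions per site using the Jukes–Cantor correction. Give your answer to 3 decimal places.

p = 113/415 ≈ 0.272289.
d = −(3/4) ln(1 − 4p/3) = −0.75 ln(1 − 0.363052) = −0.75 ln(0.636948)
  = −0.75 × (-0.451067) = 0.338300 substitutions/site.

0.338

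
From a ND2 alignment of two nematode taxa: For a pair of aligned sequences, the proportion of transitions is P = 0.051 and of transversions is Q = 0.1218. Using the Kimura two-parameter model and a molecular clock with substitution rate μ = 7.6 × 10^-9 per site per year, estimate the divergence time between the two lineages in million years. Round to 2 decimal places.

Under the Kimura two-parameter model, d = −½ ln(1 − 2P − Q) − ¼ ln(1 − 2Q).
1 − 2P − Q = 0.7762, giving −½ ln(0.7762) = 0.126673.
1 − 2Q = 0.7564, giving −¼ ln(0.7564) = 0.069796.
d = 0.126673 + 0.069796 = 0.196469.
Under a molecular clock d = 2μt, so t = d/(2μ) = 0.196469 / (2 × 7.6 × 10^-9) = 12.93 million years.

12.93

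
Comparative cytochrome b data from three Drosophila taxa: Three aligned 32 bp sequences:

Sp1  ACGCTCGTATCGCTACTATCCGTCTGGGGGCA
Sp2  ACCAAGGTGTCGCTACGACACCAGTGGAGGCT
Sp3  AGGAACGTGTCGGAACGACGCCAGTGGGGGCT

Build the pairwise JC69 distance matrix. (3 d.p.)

Sp1–Sp2: 13/32 sites differ → p = 0.40625, d = −0.75 ln(1 − 0.541667) = 0.585119 ≈ 0.585.
Sp1–Sp3: 13/32 sites differ → p = 0.40625, d = −0.75 ln(1 − 0.541667) = 0.585119 ≈ 0.585.
Sp2–Sp3: 7/32 sites differ → p = 0.21875, d = −0.75 ln(1 − 0.291667) = 0.258631 ≈ 0.259.

d(Sp1,Sp2) = 0.585, d(Sp1,Sp3) = 0.585, d(Sp2,Sp3) = 0.259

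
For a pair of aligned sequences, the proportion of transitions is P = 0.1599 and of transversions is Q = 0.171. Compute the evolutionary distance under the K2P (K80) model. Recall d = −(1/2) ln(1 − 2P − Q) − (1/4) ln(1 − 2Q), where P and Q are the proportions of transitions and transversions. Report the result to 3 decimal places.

Under the Kimura two-parameter model, d = −½ ln(1 − 2P − Q) − ¼ ln(1 − 2Q).
1 − 2P − Q = 0.5092, giving −½ ln(0.5092) = 0.337457.
1 − 2Q = 0.658, giving −¼ ln(0.658) = 0.104638.
d = 0.337457 + 0.104638 = 0.442095.

0.442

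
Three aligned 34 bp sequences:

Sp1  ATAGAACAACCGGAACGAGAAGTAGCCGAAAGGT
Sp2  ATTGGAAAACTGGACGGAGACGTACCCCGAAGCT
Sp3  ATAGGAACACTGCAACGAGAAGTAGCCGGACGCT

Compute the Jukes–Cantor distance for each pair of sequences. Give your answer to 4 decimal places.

Sp1–Sp2: 11/34 sites differ → p ≈ 0.323529, d = −0.75 ln(1 − 0.431372) = 0.423397 ≈ 0.4234.
Sp1–Sp3: 8/34 sites differ → p ≈ 0.235294, d = −0.75 ln(1 − 0.313725) = 0.282358 ≈ 0.2824.
Sp2–Sp3: 9/34 sites differ → p ≈ 0.264706, d = −0.75 ln(1 − 0.352941) = 0.326488 ≈ 0.3265.

d(Sp1,Sp2) = 0.4234, d(Sp1,Sp3) = 0.2824, d(Sp2,Sp3) = 0.3265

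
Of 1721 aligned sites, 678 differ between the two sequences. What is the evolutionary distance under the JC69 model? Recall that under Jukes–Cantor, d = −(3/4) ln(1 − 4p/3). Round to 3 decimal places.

p = 678/1721 ≈ 0.393957.
d = −(3/4) ln(1 − 4p/3) = −0.75 ln(1 − 0.525276) = −0.75 ln(0.474724)
  = −0.75 × (-0.745022) = 0.558767 substitutions/site.

0.559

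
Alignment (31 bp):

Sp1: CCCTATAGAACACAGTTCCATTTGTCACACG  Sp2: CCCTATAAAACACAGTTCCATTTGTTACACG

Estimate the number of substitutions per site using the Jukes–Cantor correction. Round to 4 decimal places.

The sequences differ at 2 of 31 sites (8, 26), so p = 2/31 ≈ 0.064516.
d = −(3/4) ln(1 − 4p/3) = −0.75 ln(1 − 0.086021) = −0.75 ln(0.913979)
  = −0.75 × (-0.089948) = 0.067461 substitutions/site.

0.0675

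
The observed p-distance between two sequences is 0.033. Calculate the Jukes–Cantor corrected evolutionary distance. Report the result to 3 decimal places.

d = −(3/4) ln(1 − 4p/3) = −0.75 ln(1 − 0.044) = −0.75 ln(0.956)
  = −0.75 × (-0.044997) = 0.033748 substitutions/site.

0.034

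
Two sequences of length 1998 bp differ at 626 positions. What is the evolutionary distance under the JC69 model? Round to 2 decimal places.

p = 626/1998 ≈ 0.313313.
d = −(3/4) ln(1 − 4p/3) = −0.75 ln(1 − 0.417751) = −0.75 ln(0.582249)
  = −0.75 × (-0.540857) = 0.405643 substitutions/site.

0.41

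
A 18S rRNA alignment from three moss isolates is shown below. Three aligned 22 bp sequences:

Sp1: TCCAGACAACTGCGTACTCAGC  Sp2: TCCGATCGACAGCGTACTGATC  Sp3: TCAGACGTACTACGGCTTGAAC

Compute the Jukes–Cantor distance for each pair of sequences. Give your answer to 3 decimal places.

Sp1–Sp2: 7/22 sites differ → p ≈ 0.318182, d = −0.75 ln(1 − 0.424243) = 0.414052 ≈ 0.414.
Sp1–Sp3: 12/22 sites differ → p ≈ 0.545455, d = −0.75 ln(1 − 0.727273) = 0.974463 ≈ 0.974.
Sp2–Sp3: 10/22 sites differ → p ≈ 0.454545, d = −0.75 ln(1 − 0.60606) = 0.698667 ≈ 0.699.

d(Sp1,Sp2) = 0.414, d(Sp1,Sp3) = 0.974, d(Sp2,Sp3) = 0.699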